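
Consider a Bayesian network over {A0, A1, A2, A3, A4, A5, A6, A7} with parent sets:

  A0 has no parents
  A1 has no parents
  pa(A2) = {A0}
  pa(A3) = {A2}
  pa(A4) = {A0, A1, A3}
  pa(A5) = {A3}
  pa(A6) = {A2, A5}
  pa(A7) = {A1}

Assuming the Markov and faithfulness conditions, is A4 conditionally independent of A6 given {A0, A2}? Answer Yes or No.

No

We examine all 4 paths between A4 and A6:
Path 1: A4 ← A3 ← A2 → A6
  A2 is a fork here and A2 is conditioned on, so the path is blocked at A2.
Path 2: A4 ← A3 → A5 → A6
  A3 is a fork and A3 is not conditioned on; A5 is a chain and A5 is not conditioned on — no node blocks this path, so it is active.
Path 3: A4 ← A0 → A2 → A3 → A5 → A6
  A0 is a fork here and A0 is conditioned on, so the path is blocked at A0.
Path 4: A4 ← A0 → A2 → A6
  A0 is a fork here and A0 is conditioned on, so the path is blocked at A0.
Because an active path exists, A4 and A6 are not d-separated.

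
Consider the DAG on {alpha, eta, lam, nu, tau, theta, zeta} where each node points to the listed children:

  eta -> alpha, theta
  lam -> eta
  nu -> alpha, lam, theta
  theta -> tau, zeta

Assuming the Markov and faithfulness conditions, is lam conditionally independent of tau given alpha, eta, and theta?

Yes — lam and tau are d-separated given {alpha, eta, theta}.

Enumerating the 4 paths from lam to tau and testing each for blocking by {alpha, eta, theta}:
Path 1: lam → eta → alpha ← nu → theta → tau
  eta is a chain here and eta is conditioned on, so the path is blocked at eta.
Path 2: lam → eta → theta → tau
  eta is a chain here and eta is conditioned on, so the path is blocked at eta.
Path 3: lam ← nu → alpha ← eta → theta → tau
  eta is a fork here and eta is conditioned on, so the path is blocked at eta.
Path 4: lam ← nu → theta → tau
  theta is a chain here and theta is conditioned on, so the path is blocked at theta.
Since every path is blocked, d-separation holds.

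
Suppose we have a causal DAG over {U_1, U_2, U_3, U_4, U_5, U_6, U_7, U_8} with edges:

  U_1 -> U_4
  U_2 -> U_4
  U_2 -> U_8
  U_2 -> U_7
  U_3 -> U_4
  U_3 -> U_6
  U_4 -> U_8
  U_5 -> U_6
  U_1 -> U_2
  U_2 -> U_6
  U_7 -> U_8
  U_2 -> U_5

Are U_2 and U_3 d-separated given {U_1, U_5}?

Yes

There are 6 undirected paths between U_2 and U_3; checking each against the conditioning set {U_1, U_5}:
  1. U_2 → U_8 ← U_4 ← U_3 — U_8:collider[blocks]; U_4:chain[open] ⇒ blocked
  2. U_2 → U_4 ← U_3 — U_4:collider[blocks] ⇒ blocked
  3. U_2 → U_6 ← U_3 — U_6:collider[blocks] ⇒ blocked
  4. U_2 → U_5 → U_6 ← U_3 — U_5:chain[blocks]; U_6:collider[blocks] ⇒ blocked
  5. U_2 → U_7 → U_8 ← U_4 ← U_3 — U_7:chain[open]; U_8:collider[blocks]; U_4:chain[open] ⇒ blocked
  6. U_2 ← U_1 → U_4 ← U_3 — U_1:fork[blocks]; U_4:collider[blocks] ⇒ blocked
Since every path is blocked, d-separation holds.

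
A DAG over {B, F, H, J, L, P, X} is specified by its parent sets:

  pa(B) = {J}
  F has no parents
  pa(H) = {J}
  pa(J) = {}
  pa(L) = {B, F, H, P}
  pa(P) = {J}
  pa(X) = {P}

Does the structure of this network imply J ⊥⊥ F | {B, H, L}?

No

We examine all 3 paths between J and F:
Path 1: J → P → L ← F
  P is a chain and P is not conditioned on; L is a collider and L is conditioned on, which opens it — no node blocks this path, so it is active.
Path 2: J → B → L ← F
  B is a chain here and B is conditioned on, so the path is blocked at B.
Path 3: J → H → L ← F
  H is a chain here and H is conditioned on, so the path is blocked at H.
Because an active path exists, J and F are not d-separated.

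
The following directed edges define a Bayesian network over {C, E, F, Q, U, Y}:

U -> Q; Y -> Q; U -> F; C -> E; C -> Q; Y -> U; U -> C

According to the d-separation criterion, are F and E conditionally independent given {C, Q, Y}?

There are 3 undirected paths between F and E; checking each against the conditioning set {C, Q, Y}:
Path 1: F ← U → Q ← C → E
  C is a fork here and C is conditioned on, so the path is blocked at C.
Path 2: F ← U ← Y → Q ← C → E
  Y is a fork here and Y is conditioned on, so the path is blocked at Y.
Path 3: F ← U → C → E
  C is a chain here and C is conditioned on, so the path is blocked at C.
All paths are blocked; F ⊥ E | {C, Q, Y} holds.

Yes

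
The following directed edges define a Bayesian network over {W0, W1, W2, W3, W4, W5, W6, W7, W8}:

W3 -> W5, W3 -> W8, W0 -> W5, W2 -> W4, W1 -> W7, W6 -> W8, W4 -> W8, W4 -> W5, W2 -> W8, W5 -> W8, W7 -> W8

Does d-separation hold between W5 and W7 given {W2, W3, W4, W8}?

4 paths connect W5 and W7; each must be blocked for d-separation to hold:
Path 1: W5 ← W4 ← W2 → W8 ← W7
  W4 is a chain here and W4 is conditioned on, so the path is blocked at W4.
Path 2: W5 ← W4 → W8 ← W7
  W4 is a fork here and W4 is conditioned on, so the path is blocked at W4.
Path 3: W5 → W8 ← W7
  W8 is a collider and W8 is conditioned on, which opens it — no node blocks this path, so it is active.
Path 4: W5 ← W3 → W8 ← W7
  W3 is a fork here and W3 is conditioned on, so the path is blocked at W3.
At least one path is unblocked, so d-separation fails.

No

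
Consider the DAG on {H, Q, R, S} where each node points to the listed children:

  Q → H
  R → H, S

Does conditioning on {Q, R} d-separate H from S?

Only one path connects H and S:
  1. H ← R → S — R:fork[blocks] ⇒ blocked
Since every path is blocked, d-separation holds.

Yes — H and S are d-separated given {Q, R}.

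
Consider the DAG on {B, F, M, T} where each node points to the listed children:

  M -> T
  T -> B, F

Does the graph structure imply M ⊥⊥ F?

No

The only undirected path from M to F is:
Path 1: M → T → F
  T is a chain and T is not conditioned on — no node blocks this path, so it is active.
Since the path M → T → F is active, M and F are not d-separated given ∅.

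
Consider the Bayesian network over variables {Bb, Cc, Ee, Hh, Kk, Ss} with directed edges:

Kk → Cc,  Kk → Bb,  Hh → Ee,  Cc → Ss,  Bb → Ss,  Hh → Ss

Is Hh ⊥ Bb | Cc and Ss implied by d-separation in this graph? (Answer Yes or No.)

No

There are 2 undirected paths between Hh and Bb; checking each against the conditioning set {Cc, Ss}:
  1. Hh → Ss ← Cc ← Kk → Bb — Ss:collider[open]; Cc:chain[blocks]; Kk:fork[open] ⇒ blocked
  2. Hh → Ss ← Bb — Ss:collider[open] ⇒ active
Since the path Hh → Ss ← Bb is active, Hh and Bb are not d-separated given {Cc, Ss}.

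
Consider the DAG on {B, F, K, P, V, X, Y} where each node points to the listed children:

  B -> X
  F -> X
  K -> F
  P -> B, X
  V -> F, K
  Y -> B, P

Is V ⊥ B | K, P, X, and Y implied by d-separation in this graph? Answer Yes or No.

We examine all 6 paths between V and B:
  1. V → K → F → X ← P ← Y → B — K:chain[blocks]; F:chain[open]; X:collider[open]; P:chain[blocks]; Y:fork[blocks] ⇒ blocked
  2. V → K → F → X ← P → B — K:chain[blocks]; F:chain[open]; X:collider[open]; P:fork[blocks] ⇒ blocked
  3. V → K → F → X ← B — K:chain[blocks]; F:chain[open]; X:collider[open] ⇒ blocked
  4. V → F → X ← P ← Y → B — F:chain[open]; X:collider[open]; P:chain[blocks]; Y:fork[blocks] ⇒ blocked
  5. V → F → X ← P → B — F:chain[open]; X:collider[open]; P:fork[blocks] ⇒ blocked
  6. V → F → X ← B — F:chain[open]; X:collider[open] ⇒ active
Since the path V → F → X ← B is active, V and B are not d-separated given {K, P, X, Y}.

No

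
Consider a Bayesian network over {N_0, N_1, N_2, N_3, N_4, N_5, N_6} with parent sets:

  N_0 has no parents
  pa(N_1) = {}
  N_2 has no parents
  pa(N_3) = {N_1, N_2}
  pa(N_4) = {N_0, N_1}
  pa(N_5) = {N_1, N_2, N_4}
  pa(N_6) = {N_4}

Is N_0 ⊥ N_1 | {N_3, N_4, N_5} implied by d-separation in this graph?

No — N_0 and N_1 are not d-separated given {N_3, N_4, N_5}.

3 paths connect N_0 and N_1; each must be blocked for d-separation to hold:
  1. N_0 → N_4 → N_5 ← N_2 → N_3 ← N_1 — N_4:chain[blocks]; N_5:collider[open]; N_2:fork[open]; N_3:collider[open] ⇒ blocked
  2. N_0 → N_4 → N_5 ← N_1 — N_4:chain[blocks]; N_5:collider[open] ⇒ blocked
  3. N_0 → N_4 ← N_1 — N_4:collider[open] ⇒ active
Because an active path exists, N_0 and N_1 are not d-separated.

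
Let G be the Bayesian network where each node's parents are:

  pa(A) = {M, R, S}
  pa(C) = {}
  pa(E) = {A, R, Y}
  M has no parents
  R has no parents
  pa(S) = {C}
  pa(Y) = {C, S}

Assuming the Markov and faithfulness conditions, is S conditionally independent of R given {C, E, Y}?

Enumerating the 6 paths from S to R and testing each for blocking by {C, E, Y}:
Path 1: S ← C → Y → E ← R
  C is a fork here and C is conditioned on, so the path is blocked at C.
Path 2: S ← C → Y → E ← A ← R
  C is a fork here and C is conditioned on, so the path is blocked at C.
Path 3: S → Y → E ← R
  Y is a chain here and Y is conditioned on, so the path is blocked at Y.
Path 4: S → Y → E ← A ← R
  Y is a chain here and Y is conditioned on, so the path is blocked at Y.
Path 5: S → A → E ← R
  A is a chain and A is not conditioned on; E is a collider and E is conditioned on, which opens it — no node blocks this path, so it is active.
Path 6: S → A ← R
  A is a collider and its descendant E is conditioned on, which opens it — no node blocks this path, so it is active.
Since the path S → A → E ← R is active, S and R are not d-separated given {C, E, Y}.

No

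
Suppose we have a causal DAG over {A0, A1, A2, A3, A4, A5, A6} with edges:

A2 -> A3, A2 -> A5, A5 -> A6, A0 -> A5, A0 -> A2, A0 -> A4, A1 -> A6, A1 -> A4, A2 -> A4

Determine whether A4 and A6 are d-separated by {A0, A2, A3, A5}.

No

There are 5 undirected paths between A4 and A6; checking each against the conditioning set {A0, A2, A3, A5}:
Path 1: A4 ← A0 → A2 → A5 → A6
  A0 is a fork here and A0 is conditioned on, so the path is blocked at A0.
Path 2: A4 ← A0 → A5 → A6
  A0 is a fork here and A0 is conditioned on, so the path is blocked at A0.
Path 3: A4 ← A2 ← A0 → A5 → A6
  A2 is a chain here and A2 is conditioned on, so the path is blocked at A2.
Path 4: A4 ← A2 → A5 → A6
  A2 is a fork here and A2 is conditioned on, so the path is blocked at A2.
Path 5: A4 ← A1 → A6
  A1 is a fork and A1 is not conditioned on — no node blocks this path, so it is active.
Because an active path exists, A4 and A6 are not d-separated.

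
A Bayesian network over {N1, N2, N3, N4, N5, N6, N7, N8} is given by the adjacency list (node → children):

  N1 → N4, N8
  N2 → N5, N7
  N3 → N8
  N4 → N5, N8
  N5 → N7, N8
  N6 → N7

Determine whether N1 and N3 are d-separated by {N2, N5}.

Yes — N1 and N3 are d-separated given {N2, N5}.

There are 3 undirected paths between N1 and N3; checking each against the conditioning set {N2, N5}:
Path 1: N1 → N4 → N5 → N8 ← N3
  N5 is a chain here and N5 is conditioned on, so the path is blocked at N5.
Path 2: N1 → N4 → N8 ← N3
  N8 is a collider here and neither N8 nor any of its descendants is conditioned on, so the collider stays closed — the path is blocked at N8.
Path 3: N1 → N8 ← N3
  N8 is a collider here and neither N8 nor any of its descendants is conditioned on, so the collider stays closed — the path is blocked at N8.
Since every path is blocked, d-separation holds.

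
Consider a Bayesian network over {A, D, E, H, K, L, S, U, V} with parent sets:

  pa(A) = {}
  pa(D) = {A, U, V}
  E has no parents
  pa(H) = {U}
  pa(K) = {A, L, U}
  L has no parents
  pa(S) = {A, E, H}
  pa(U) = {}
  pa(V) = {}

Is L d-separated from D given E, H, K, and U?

There are 4 undirected paths between L and D; checking each against the conditioning set {E, H, K, U}:
Path 1: L → K ← U → H → S ← A → D
  U is a fork here and U is conditioned on, so the path is blocked at U.
Path 2: L → K ← U → D
  U is a fork here and U is conditioned on, so the path is blocked at U.
Path 3: L → K ← A → D
  K is a collider and K is conditioned on, which opens it; A is a fork and A is not conditioned on — no node blocks this path, so it is active.
Path 4: L → K ← A → S ← H ← U → D
  S is a collider here and neither S nor any of its descendants is conditioned on, so the collider stays closed — the path is blocked at S.
Since the path L → K ← A → D is active, L and D are not d-separated given {E, H, K, U}.

No — L and D are not d-separated given {E, H, K, U}.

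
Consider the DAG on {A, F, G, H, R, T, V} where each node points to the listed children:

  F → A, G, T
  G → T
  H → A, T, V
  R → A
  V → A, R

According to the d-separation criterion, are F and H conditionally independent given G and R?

We examine all 5 paths between F and H:
Path 1: F → A ← V ← H
  A is a collider here and neither A nor any of its descendants is conditioned on, so the collider stays closed — the path is blocked at A.
Path 2: F → A ← R ← V ← H
  A is a collider here and neither A nor any of its descendants is conditioned on, so the collider stays closed — the path is blocked at A.
Path 3: F → A ← H
  A is a collider here and neither A nor any of its descendants is conditioned on, so the collider stays closed — the path is blocked at A.
Path 4: F → T ← H
  T is a collider here and neither T nor any of its descendants is conditioned on, so the collider stays closed — the path is blocked at T.
Path 5: F → G → T ← H
  G is a chain here and G is conditioned on, so the path is blocked at G.
Every path is blocked, so F and H are d-separated given {G, R}.

Yes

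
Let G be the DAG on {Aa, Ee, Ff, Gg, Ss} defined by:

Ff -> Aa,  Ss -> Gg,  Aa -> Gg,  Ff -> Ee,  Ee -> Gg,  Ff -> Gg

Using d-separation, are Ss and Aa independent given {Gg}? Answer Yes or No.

No — Ss and Aa are not d-separated given {Gg}.

There are 3 undirected paths between Ss and Aa; checking each against the conditioning set {Gg}:
Path 1: Ss → Gg ← Ff → Aa
  Gg is a collider and Gg is conditioned on, which opens it; Ff is a fork and Ff is not conditioned on — no node blocks this path, so it is active.
Path 2: Ss → Gg ← Ee ← Ff → Aa
  Gg is a collider and Gg is conditioned on, which opens it; Ee is a chain and Ee is not conditioned on; Ff is a fork and Ff is not conditioned on — no node blocks this path, so it is active.
Path 3: Ss → Gg ← Aa
  Gg is a collider and Gg is conditioned on, which opens it — no node blocks this path, so it is active.
Because an active path exists, Ss and Aa are not d-separated.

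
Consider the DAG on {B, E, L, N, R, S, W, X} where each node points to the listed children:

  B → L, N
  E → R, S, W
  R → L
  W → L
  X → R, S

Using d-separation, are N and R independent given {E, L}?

There are 3 undirected paths between N and R; checking each against the conditioning set {E, L}:
Path 1: N ← B → L ← R
  B is a fork and B is not conditioned on; L is a collider and L is conditioned on, which opens it — no node blocks this path, so it is active.
Path 2: N ← B → L ← W ← E → R
  E is a fork here and E is conditioned on, so the path is blocked at E.
Path 3: N ← B → L ← W ← E → S ← X → R
  E is a fork here and E is conditioned on, so the path is blocked at E.
Because an active path exists, N and R are not d-separated.

No — N and R are not d-separated given {E, L}.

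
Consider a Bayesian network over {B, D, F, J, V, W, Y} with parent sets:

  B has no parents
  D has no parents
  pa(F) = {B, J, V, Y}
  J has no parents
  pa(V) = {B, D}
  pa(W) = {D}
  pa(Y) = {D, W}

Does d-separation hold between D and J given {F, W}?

No — D and J are not d-separated given {F, W}.

There are 4 undirected paths between D and J; checking each against the conditioning set {F, W}:
Path 1: D → W → Y → F ← J
  W is a chain here and W is conditioned on, so the path is blocked at W.
Path 2: D → V ← B → F ← J
  V is a collider and its descendant F is conditioned on, which opens it; B is a fork and B is not conditioned on; F is a collider and F is conditioned on, which opens it — no node blocks this path, so it is active.
Path 3: D → V → F ← J
  V is a chain and V is not conditioned on; F is a collider and F is conditioned on, which opens it — no node blocks this path, so it is active.
Path 4: D → Y → F ← J
  Y is a chain and Y is not conditioned on; F is a collider and F is conditioned on, which opens it — no node blocks this path, so it is active.
Because an active path exists, D and J are not d-separated.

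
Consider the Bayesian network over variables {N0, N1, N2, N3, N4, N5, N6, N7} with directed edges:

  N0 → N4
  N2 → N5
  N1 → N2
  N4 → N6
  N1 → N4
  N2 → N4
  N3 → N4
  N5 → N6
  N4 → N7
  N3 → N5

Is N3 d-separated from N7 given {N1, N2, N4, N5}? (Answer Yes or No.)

4 paths connect N3 and N7; each must be blocked for d-separation to hold:
Path 1: N3 → N4 → N7
  N4 is a chain here and N4 is conditioned on, so the path is blocked at N4.
Path 2: N3 → N5 ← N2 → N4 → N7
  N2 is a fork here and N2 is conditioned on, so the path is blocked at N2.
Path 3: N3 → N5 ← N2 ← N1 → N4 → N7
  N2 is a chain here and N2 is conditioned on, so the path is blocked at N2.
Path 4: N3 → N5 → N6 ← N4 → N7
  N5 is a chain here and N5 is conditioned on, so the path is blocked at N5.
All paths are blocked; N3 ⊥ N7 | {N1, N2, N4, N5} holds.

Yes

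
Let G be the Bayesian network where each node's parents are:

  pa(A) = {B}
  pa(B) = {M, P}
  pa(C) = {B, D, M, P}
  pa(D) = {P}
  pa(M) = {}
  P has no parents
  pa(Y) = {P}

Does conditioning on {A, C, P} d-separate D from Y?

Enumerating the 4 paths from D to Y and testing each for blocking by {A, C, P}:
Path 1: D ← P → Y
  P is a fork here and P is conditioned on, so the path is blocked at P.
Path 2: D → C ← B ← P → Y
  P is a fork here and P is conditioned on, so the path is blocked at P.
Path 3: D → C ← P → Y
  P is a fork here and P is conditioned on, so the path is blocked at P.
Path 4: D → C ← M → B ← P → Y
  P is a fork here and P is conditioned on, so the path is blocked at P.
Since every path is blocked, d-separation holds.

Yes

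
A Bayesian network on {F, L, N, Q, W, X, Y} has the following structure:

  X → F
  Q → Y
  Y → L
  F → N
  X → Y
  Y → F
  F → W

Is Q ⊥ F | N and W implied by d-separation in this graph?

No — Q and F are not d-separated given {N, W}.

There are 2 undirected paths between Q and F; checking each against the conditioning set {N, W}:
  1. Q → Y → F — Y:chain[open] ⇒ active
  2. Q → Y ← X → F — Y:collider[open]; X:fork[open] ⇒ active
Because an active path exists, Q and F are not d-separated.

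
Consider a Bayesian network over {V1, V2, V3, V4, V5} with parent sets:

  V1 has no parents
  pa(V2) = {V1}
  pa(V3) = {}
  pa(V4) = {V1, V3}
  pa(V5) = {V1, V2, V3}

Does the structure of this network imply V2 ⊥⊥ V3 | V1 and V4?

4 paths connect V2 and V3; each must be blocked for d-separation to hold:
Path 1: V2 → V5 ← V3
  V5 is a collider here and neither V5 nor any of its descendants is conditioned on, so the collider stays closed — the path is blocked at V5.
Path 2: V2 → V5 ← V1 → V4 ← V3
  V5 is a collider here and neither V5 nor any of its descendants is conditioned on, so the collider stays closed — the path is blocked at V5.
Path 3: V2 ← V1 → V5 ← V3
  V1 is a fork here and V1 is conditioned on, so the path is blocked at V1.
Path 4: V2 ← V1 → V4 ← V3
  V1 is a fork here and V1 is conditioned on, so the path is blocked at V1.
Since every path is blocked, d-separation holds.

Yes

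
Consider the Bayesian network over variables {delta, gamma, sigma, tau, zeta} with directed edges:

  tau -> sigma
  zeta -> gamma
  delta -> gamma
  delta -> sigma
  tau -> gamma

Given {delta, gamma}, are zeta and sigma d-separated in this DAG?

We examine all 2 paths between zeta and sigma:
  1. zeta → gamma ← tau → sigma — gamma:collider[open]; tau:fork[open] ⇒ active
  2. zeta → gamma ← delta → sigma — gamma:collider[open]; delta:fork[blocks] ⇒ blocked
Since the path zeta → gamma ← tau → sigma is active, zeta and sigma are not d-separated given {delta, gamma}.

No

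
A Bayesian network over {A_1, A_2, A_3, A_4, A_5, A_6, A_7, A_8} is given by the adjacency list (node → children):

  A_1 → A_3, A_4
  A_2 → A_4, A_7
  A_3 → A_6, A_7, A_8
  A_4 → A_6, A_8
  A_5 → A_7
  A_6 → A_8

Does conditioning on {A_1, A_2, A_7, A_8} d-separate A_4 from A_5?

No

Enumerating the 6 paths from A_4 to A_5 and testing each for blocking by {A_1, A_2, A_7, A_8}:
Path 1: A_4 → A_8 ← A_3 → A_7 ← A_5
  A_8 is a collider and A_8 is conditioned on, which opens it; A_3 is a fork and A_3 is not conditioned on; A_7 is a collider and A_7 is conditioned on, which opens it — no node blocks this path, so it is active.
Path 2: A_4 → A_8 ← A_6 ← A_3 → A_7 ← A_5
  A_8 is a collider and A_8 is conditioned on, which opens it; A_6 is a chain and A_6 is not conditioned on; A_3 is a fork and A_3 is not conditioned on; A_7 is a collider and A_7 is conditioned on, which opens it — no node blocks this path, so it is active.
Path 3: A_4 → A_6 → A_8 ← A_3 → A_7 ← A_5
  A_6 is a chain and A_6 is not conditioned on; A_8 is a collider and A_8 is conditioned on, which opens it; A_3 is a fork and A_3 is not conditioned on; A_7 is a collider and A_7 is conditioned on, which opens it — no node blocks this path, so it is active.
Path 4: A_4 → A_6 ← A_3 → A_7 ← A_5
  A_6 is a collider and its descendant A_8 is conditioned on, which opens it; A_3 is a fork and A_3 is not conditioned on; A_7 is a collider and A_7 is conditioned on, which opens it — no node blocks this path, so it is active.
Path 5: A_4 ← A_2 → A_7 ← A_5
  A_2 is a fork here and A_2 is conditioned on, so the path is blocked at A_2.
Path 6: A_4 ← A_1 → A_3 → A_7 ← A_5
  A_1 is a fork here and A_1 is conditioned on, so the path is blocked at A_1.
Because an active path exists, A_4 and A_5 are not d-separated.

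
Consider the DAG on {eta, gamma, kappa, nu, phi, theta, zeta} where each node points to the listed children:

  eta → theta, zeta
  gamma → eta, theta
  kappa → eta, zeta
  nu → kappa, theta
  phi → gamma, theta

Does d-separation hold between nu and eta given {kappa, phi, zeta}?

Yes

Enumerating the 5 paths from nu to eta and testing each for blocking by {kappa, phi, zeta}:
  1. nu → theta ← eta — theta:collider[blocks] ⇒ blocked
  2. nu → theta ← phi → gamma → eta — theta:collider[blocks]; phi:fork[blocks]; gamma:chain[open] ⇒ blocked
  3. nu → theta ← gamma → eta — theta:collider[blocks]; gamma:fork[open] ⇒ blocked
  4. nu → kappa → zeta ← eta — kappa:chain[blocks]; zeta:collider[open] ⇒ blocked
  5. nu → kappa → eta — kappa:chain[blocks] ⇒ blocked
Every path is blocked, so nu and eta are d-separated given {kappa, phi, zeta}.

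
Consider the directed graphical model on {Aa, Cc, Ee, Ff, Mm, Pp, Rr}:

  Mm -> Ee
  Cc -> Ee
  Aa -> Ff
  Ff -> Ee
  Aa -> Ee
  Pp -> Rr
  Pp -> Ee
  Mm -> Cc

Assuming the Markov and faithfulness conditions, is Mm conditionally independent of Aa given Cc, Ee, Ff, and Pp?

No

We examine all 4 paths between Mm and Aa:
Path 1: Mm → Ee ← Aa
  Ee is a collider and Ee is conditioned on, which opens it — no node blocks this path, so it is active.
Path 2: Mm → Ee ← Ff ← Aa
  Ff is a chain here and Ff is conditioned on, so the path is blocked at Ff.
Path 3: Mm → Cc → Ee ← Aa
  Cc is a chain here and Cc is conditioned on, so the path is blocked at Cc.
Path 4: Mm → Cc → Ee ← Ff ← Aa
  Cc is a chain here and Cc is conditioned on, so the path is blocked at Cc.
Because an active path exists, Mm and Aa are not d-separated.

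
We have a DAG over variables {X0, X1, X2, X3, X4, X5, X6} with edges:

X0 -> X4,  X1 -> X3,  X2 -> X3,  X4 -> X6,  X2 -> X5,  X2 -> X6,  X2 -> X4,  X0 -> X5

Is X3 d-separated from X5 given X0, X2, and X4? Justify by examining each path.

Yes — X3 and X5 are d-separated given {X0, X2, X4}.

There are 3 undirected paths between X3 and X5; checking each against the conditioning set {X0, X2, X4}:
Path 1: X3 ← X2 → X5
  X2 is a fork here and X2 is conditioned on, so the path is blocked at X2.
Path 2: X3 ← X2 → X4 ← X0 → X5
  X2 is a fork here and X2 is conditioned on, so the path is blocked at X2.
Path 3: X3 ← X2 → X6 ← X4 ← X0 → X5
  X2 is a fork here and X2 is conditioned on, so the path is blocked at X2.
Since every path is blocked, d-separation holds.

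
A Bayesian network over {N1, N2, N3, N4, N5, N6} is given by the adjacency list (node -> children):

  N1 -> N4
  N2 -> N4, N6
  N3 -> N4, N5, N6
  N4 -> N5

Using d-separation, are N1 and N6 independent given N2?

We examine all 3 paths between N1 and N6:
Path 1: N1 → N4 ← N2 → N6
  N4 is a collider here and neither N4 nor any of its descendants is conditioned on, so the collider stays closed — the path is blocked at N4.
Path 2: N1 → N4 → N5 ← N3 → N6
  N5 is a collider here and neither N5 nor any of its descendants is conditioned on, so the collider stays closed — the path is blocked at N5.
Path 3: N1 → N4 ← N3 → N6
  N4 is a collider here and neither N4 nor any of its descendants is conditioned on, so the collider stays closed — the path is blocked at N4.
All paths are blocked; N1 ⊥ N6 | {N2} holds.

Yes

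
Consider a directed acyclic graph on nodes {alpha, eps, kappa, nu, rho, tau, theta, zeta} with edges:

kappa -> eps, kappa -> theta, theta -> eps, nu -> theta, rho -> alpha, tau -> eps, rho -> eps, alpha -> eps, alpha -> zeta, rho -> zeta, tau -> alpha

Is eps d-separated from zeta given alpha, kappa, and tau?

No

We examine all 6 paths between eps and zeta:
Path 1: eps ← rho → alpha → zeta
  alpha is a chain here and alpha is conditioned on, so the path is blocked at alpha.
Path 2: eps ← rho → zeta
  rho is a fork and rho is not conditioned on — no node blocks this path, so it is active.
Path 3: eps ← alpha ← rho → zeta
  alpha is a chain here and alpha is conditioned on, so the path is blocked at alpha.
Path 4: eps ← alpha → zeta
  alpha is a fork here and alpha is conditioned on, so the path is blocked at alpha.
Path 5: eps ← tau → alpha ← rho → zeta
  tau is a fork here and tau is conditioned on, so the path is blocked at tau.
Path 6: eps ← tau → alpha → zeta
  tau is a fork here and tau is conditioned on, so the path is blocked at tau.
Since the path eps ← rho → zeta is active, eps and zeta are not d-separated given {alpha, kappa, tau}.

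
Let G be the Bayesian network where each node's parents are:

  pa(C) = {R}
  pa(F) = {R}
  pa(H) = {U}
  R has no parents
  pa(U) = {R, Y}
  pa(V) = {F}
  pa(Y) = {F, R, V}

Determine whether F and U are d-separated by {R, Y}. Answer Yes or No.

We examine all 6 paths between F and U:
  1. F ← R → U — R:fork[blocks] ⇒ blocked
  2. F ← R → Y → U — R:fork[blocks]; Y:chain[blocks] ⇒ blocked
  3. F → Y ← R → U — Y:collider[open]; R:fork[blocks] ⇒ blocked
  4. F → Y → U — Y:chain[blocks] ⇒ blocked
  5. F → V → Y ← R → U — V:chain[open]; Y:collider[open]; R:fork[blocks] ⇒ blocked
  6. F → V → Y → U — V:chain[open]; Y:chain[blocks] ⇒ blocked
Since every path is blocked, d-separation holds.

Yes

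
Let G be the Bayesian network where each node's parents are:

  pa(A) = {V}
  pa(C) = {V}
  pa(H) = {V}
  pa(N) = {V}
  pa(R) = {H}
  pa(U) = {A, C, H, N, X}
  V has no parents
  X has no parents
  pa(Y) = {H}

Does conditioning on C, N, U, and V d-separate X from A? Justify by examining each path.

No

4 paths connect X and A; each must be blocked for d-separation to hold:
Path 1: X → U ← A
  U is a collider and U is conditioned on, which opens it — no node blocks this path, so it is active.
Path 2: X → U ← H ← V → A
  V is a fork here and V is conditioned on, so the path is blocked at V.
Path 3: X → U ← C ← V → A
  C is a chain here and C is conditioned on, so the path is blocked at C.
Path 4: X → U ← N ← V → A
  N is a chain here and N is conditioned on, so the path is blocked at N.
At least one path is unblocked, so d-separation fails.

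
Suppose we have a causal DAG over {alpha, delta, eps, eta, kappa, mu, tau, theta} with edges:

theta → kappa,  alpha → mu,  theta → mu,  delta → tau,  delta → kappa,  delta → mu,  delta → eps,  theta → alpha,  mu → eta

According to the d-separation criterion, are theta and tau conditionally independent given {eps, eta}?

Enumerating the 3 paths from theta to tau and testing each for blocking by {eps, eta}:
Path 1: theta → kappa ← delta → tau
  kappa is a collider here and neither kappa nor any of its descendants is conditioned on, so the collider stays closed — the path is blocked at kappa.
Path 2: theta → alpha → mu ← delta → tau
  alpha is a chain and alpha is not conditioned on; mu is a collider and its descendant eta is conditioned on, which opens it; delta is a fork and delta is not conditioned on — no node blocks this path, so it is active.
Path 3: theta → mu ← delta → tau
  mu is a collider and its descendant eta is conditioned on, which opens it; delta is a fork and delta is not conditioned on — no node blocks this path, so it is active.
Because an active path exists, theta and tau are not d-separated.

No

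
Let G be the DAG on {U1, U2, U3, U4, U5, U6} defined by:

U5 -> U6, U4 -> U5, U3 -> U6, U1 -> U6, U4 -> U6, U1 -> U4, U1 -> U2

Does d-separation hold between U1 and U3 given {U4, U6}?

No

3 paths connect U1 and U3; each must be blocked for d-separation to hold:
Path 1: U1 → U4 → U5 → U6 ← U3
  U4 is a chain here and U4 is conditioned on, so the path is blocked at U4.
Path 2: U1 → U4 → U6 ← U3
  U4 is a chain here and U4 is conditioned on, so the path is blocked at U4.
Path 3: U1 → U6 ← U3
  U6 is a collider and U6 is conditioned on, which opens it — no node blocks this path, so it is active.
At least one path is unblocked, so d-separation fails.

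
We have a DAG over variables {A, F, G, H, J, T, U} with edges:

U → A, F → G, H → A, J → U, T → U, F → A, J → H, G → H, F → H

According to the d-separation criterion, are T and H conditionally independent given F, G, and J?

Enumerating the 4 paths from T to H and testing each for blocking by {F, G, J}:
  1. T → U ← J → H — U:collider[blocks]; J:fork[blocks] ⇒ blocked
  2. T → U → A ← F → G → H — U:chain[open]; A:collider[blocks]; F:fork[blocks]; G:chain[blocks] ⇒ blocked
  3. T → U → A ← F → H — U:chain[open]; A:collider[blocks]; F:fork[blocks] ⇒ blocked
  4. T → U → A ← H — U:chain[open]; A:collider[blocks] ⇒ blocked
Since every path is blocked, d-separation holds.

Yes — T and H are d-separated given {F, G, J}.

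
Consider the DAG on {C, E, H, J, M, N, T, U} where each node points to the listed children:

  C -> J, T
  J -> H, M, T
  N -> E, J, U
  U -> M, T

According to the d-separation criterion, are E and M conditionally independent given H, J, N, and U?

Yes — E and M are d-separated given {H, J, N, U}.

There are 6 undirected paths between E and M; checking each against the conditioning set {H, J, N, U}:
  1. E ← N → U → T ← C → J → M — N:fork[blocks]; U:chain[blocks]; T:collider[blocks]; C:fork[open]; J:chain[blocks] ⇒ blocked
  2. E ← N → U → T ← J → M — N:fork[blocks]; U:chain[blocks]; T:collider[blocks]; J:fork[blocks] ⇒ blocked
  3. E ← N → U → M — N:fork[blocks]; U:chain[blocks] ⇒ blocked
  4. E ← N → J ← C → T ← U → M — N:fork[blocks]; J:collider[open]; C:fork[open]; T:collider[blocks]; U:fork[blocks] ⇒ blocked
  5. E ← N → J → T ← U → M — N:fork[blocks]; J:chain[blocks]; T:collider[blocks]; U:fork[blocks] ⇒ blocked
  6. E ← N → J → M — N:fork[blocks]; J:chain[blocks] ⇒ blocked
Every path is blocked, so E and M are d-separated given {H, J, N, U}.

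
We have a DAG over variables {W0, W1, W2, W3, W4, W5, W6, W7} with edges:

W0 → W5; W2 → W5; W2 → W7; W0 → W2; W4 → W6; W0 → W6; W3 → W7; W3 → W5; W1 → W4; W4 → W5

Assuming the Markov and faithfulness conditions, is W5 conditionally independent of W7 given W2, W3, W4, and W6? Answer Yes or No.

Yes

There are 4 undirected paths between W5 and W7; checking each against the conditioning set {W2, W3, W4, W6}:
  1. W5 ← W3 → W7 — W3:fork[blocks] ⇒ blocked
  2. W5 ← W2 → W7 — W2:fork[blocks] ⇒ blocked
  3. W5 ← W4 → W6 ← W0 → W2 → W7 — W4:fork[blocks]; W6:collider[open]; W0:fork[open]; W2:chain[blocks] ⇒ blocked
  4. W5 ← W0 → W2 → W7 — W0:fork[open]; W2:chain[blocks] ⇒ blocked
All paths are blocked; W5 ⊥ W7 | {W2, W3, W4, W6} holds.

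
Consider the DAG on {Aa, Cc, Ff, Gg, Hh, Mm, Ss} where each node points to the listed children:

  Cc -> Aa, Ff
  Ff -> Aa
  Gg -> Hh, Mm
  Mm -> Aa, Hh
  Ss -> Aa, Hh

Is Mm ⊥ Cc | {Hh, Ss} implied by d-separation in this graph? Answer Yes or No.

Yes

There are 6 undirected paths between Mm and Cc; checking each against the conditioning set {Hh, Ss}:
Path 1: Mm ← Gg → Hh ← Ss → Aa ← Cc
  Ss is a fork here and Ss is conditioned on, so the path is blocked at Ss.
Path 2: Mm ← Gg → Hh ← Ss → Aa ← Ff ← Cc
  Ss is a fork here and Ss is conditioned on, so the path is blocked at Ss.
Path 3: Mm → Hh ← Ss → Aa ← Cc
  Ss is a fork here and Ss is conditioned on, so the path is blocked at Ss.
Path 4: Mm → Hh ← Ss → Aa ← Ff ← Cc
  Ss is a fork here and Ss is conditioned on, so the path is blocked at Ss.
Path 5: Mm → Aa ← Cc
  Aa is a collider here and neither Aa nor any of its descendants is conditioned on, so the collider stays closed — the path is blocked at Aa.
Path 6: Mm → Aa ← Ff ← Cc
  Aa is a collider here and neither Aa nor any of its descendants is conditioned on, so the collider stays closed — the path is blocked at Aa.
Every path is blocked, so Mm and Cc are d-separated given {Hh, Ss}.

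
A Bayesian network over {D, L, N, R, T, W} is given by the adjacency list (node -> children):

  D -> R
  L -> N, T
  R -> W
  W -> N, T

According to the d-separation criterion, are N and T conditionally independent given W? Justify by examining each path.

There are 2 undirected paths between N and T; checking each against the conditioning set {W}:
Path 1: N ← W → T
  W is a fork here and W is conditioned on, so the path is blocked at W.
Path 2: N ← L → T
  L is a fork and L is not conditioned on — no node blocks this path, so it is active.
Because an active path exists, N and T are not d-separated.

No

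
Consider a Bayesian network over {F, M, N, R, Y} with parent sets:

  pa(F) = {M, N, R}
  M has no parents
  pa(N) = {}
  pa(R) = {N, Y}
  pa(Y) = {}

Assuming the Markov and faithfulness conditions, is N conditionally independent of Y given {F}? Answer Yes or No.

There are 2 undirected paths between N and Y; checking each against the conditioning set {F}:
Path 1: N → F ← R ← Y
  F is a collider and F is conditioned on, which opens it; R is a chain and R is not conditioned on — no node blocks this path, so it is active.
Path 2: N → R ← Y
  R is a collider and its descendant F is conditioned on, which opens it — no node blocks this path, so it is active.
Because an active path exists, N and Y are not d-separated.

No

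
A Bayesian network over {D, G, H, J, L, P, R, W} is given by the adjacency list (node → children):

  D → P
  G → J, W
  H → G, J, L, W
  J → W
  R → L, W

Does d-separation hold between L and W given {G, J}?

There are 6 undirected paths between L and W; checking each against the conditioning set {G, J}:
  1. L ← H → J ← G → W — H:fork[open]; J:collider[open]; G:fork[blocks] ⇒ blocked
  2. L ← H → J → W — H:fork[open]; J:chain[blocks] ⇒ blocked
  3. L ← H → G → J → W — H:fork[open]; G:chain[blocks]; J:chain[blocks] ⇒ blocked
  4. L ← H → G → W — H:fork[open]; G:chain[blocks] ⇒ blocked
  5. L ← H → W — H:fork[open] ⇒ active
  6. L ← R → W — R:fork[open] ⇒ active
Because an active path exists, L and W are not d-separated.

No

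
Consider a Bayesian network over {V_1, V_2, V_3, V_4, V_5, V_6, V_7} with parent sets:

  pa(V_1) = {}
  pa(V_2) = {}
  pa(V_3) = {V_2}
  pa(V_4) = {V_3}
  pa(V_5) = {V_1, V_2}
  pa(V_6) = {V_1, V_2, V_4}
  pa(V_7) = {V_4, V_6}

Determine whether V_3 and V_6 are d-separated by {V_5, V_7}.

4 paths connect V_3 and V_6; each must be blocked for d-separation to hold:
Path 1: V_3 ← V_2 → V_5 ← V_1 → V_6
  V_2 is a fork and V_2 is not conditioned on; V_5 is a collider and V_5 is conditioned on, which opens it; V_1 is a fork and V_1 is not conditioned on — no node blocks this path, so it is active.
Path 2: V_3 ← V_2 → V_6
  V_2 is a fork and V_2 is not conditioned on — no node blocks this path, so it is active.
Path 3: V_3 → V_4 → V_7 ← V_6
  V_4 is a chain and V_4 is not conditioned on; V_7 is a collider and V_7 is conditioned on, which opens it — no node blocks this path, so it is active.
Path 4: V_3 → V_4 → V_6
  V_4 is a chain and V_4 is not conditioned on — no node blocks this path, so it is active.
At least one path is unblocked, so d-separation fails.

No — V_3 and V_6 are not d-separated given {V_5, V_7}.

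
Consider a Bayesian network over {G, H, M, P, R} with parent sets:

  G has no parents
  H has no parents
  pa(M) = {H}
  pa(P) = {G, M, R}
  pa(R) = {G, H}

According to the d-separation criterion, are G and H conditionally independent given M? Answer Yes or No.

Yes

4 paths connect G and H; each must be blocked for d-separation to hold:
Path 1: G → P ← M ← H
  P is a collider here and neither P nor any of its descendants is conditioned on, so the collider stays closed — the path is blocked at P.
Path 2: G → P ← R ← H
  P is a collider here and neither P nor any of its descendants is conditioned on, so the collider stays closed — the path is blocked at P.
Path 3: G → R → P ← M ← H
  P is a collider here and neither P nor any of its descendants is conditioned on, so the collider stays closed — the path is blocked at P.
Path 4: G → R ← H
  R is a collider here and neither R nor any of its descendants is conditioned on, so the collider stays closed — the path is blocked at R.
Every path is blocked, so G and H are d-separated given {M}.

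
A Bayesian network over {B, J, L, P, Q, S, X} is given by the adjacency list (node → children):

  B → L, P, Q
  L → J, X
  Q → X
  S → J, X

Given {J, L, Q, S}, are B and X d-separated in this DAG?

Enumerating the 3 paths from B to X and testing each for blocking by {J, L, Q, S}:
  1. B → Q → X — Q:chain[blocks] ⇒ blocked
  2. B → L → X — L:chain[blocks] ⇒ blocked
  3. B → L → J ← S → X — L:chain[blocks]; J:collider[open]; S:fork[blocks] ⇒ blocked
Since every path is blocked, d-separation holds.

Yes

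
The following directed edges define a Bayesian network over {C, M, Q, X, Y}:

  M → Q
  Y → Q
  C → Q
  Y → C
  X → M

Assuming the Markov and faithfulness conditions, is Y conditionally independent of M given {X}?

Yes

There are 2 undirected paths between Y and M; checking each against the conditioning set {X}:
Path 1: Y → C → Q ← M
  Q is a collider here and neither Q nor any of its descendants is conditioned on, so the collider stays closed — the path is blocked at Q.
Path 2: Y → Q ← M
  Q is a collider here and neither Q nor any of its descendants is conditioned on, so the collider stays closed — the path is blocked at Q.
All paths are blocked; Y ⊥ M | {X} holds.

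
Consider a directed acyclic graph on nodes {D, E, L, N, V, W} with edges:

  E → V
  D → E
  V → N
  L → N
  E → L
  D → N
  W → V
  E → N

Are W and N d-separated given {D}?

No

There are 4 undirected paths between W and N; checking each against the conditioning set {D}:
Path 1: W → V → N
  V is a chain and V is not conditioned on — no node blocks this path, so it is active.
Path 2: W → V ← E → N
  V is a collider here and neither V nor any of its descendants is conditioned on, so the collider stays closed — the path is blocked at V.
Path 3: W → V ← E → L → N
  V is a collider here and neither V nor any of its descendants is conditioned on, so the collider stays closed — the path is blocked at V.
Path 4: W → V ← E ← D → N
  V is a collider here and neither V nor any of its descendants is conditioned on, so the collider stays closed — the path is blocked at V.
Since the path W → V → N is active, W and N are not d-separated given {D}.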